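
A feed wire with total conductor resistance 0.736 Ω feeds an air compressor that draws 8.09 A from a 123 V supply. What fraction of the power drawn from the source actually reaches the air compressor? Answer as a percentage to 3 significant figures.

The feed wire carries the full 8.09 A.
P_line = I² R_line = (8.090)² × 0.736 = 48.17 W
P_source = V I = 123 × 8.090 = 995.1 W; P_load = 946.9 W
η = P_load / P_source = 946.9 / 995.1 = 0.9516

95.2 %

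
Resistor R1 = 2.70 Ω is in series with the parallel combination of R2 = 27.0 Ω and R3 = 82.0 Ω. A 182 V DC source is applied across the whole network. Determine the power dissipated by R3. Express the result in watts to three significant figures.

315 W

First combine the parallel branches into one equivalent R_p, then R1 + R_p is a series pair.
R_p = (27.0×82.0)/(27.0+82.0) = 20.31 Ω
R_total = 2.70 + 20.31 = 23.01 Ω
I = V / R_total = 182 / 23.01 = 7.909 A
Voltage across the parallel pair: V_p = I × R_p = 7.909 × 20.31 = 160.6 V
R3 is across V_p, so use P = V²/R for that branch.
P_R3 = (160.6)² / 82.0 = 314.7 W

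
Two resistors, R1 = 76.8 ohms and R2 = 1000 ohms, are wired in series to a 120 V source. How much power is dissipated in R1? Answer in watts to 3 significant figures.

0.954 W

Every series element carries the same I. Get I from the total resistance, then P = I² × R1.
R_total = 76.8 + 1000 = 1077 Ω
I = V / R_total = 120 / 1077 = 0.1114 A
P_R1 = I² × R1 = (0.1114)² × 76.8 = 0.9538 W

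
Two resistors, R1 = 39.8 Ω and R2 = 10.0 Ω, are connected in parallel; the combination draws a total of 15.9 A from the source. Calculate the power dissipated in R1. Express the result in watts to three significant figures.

Parallel branches share V, not I — compute V via R_eq, then use V²/R for the target branch.
1/R_eq = 1/39.8 + 1/10.0 ⇒ R_eq = 7.992 Ω
V = I_total × R_eq = 15.90 × 7.992 = 127.1 V
P_R1 = V² / R1 = (127.1)² / 39.8 = 405.7 W

406 W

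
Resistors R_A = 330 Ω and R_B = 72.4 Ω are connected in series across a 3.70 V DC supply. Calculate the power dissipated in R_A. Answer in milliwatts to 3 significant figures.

The current is common to all series resistors; compute it, then apply P = I²R for the target.
R_total = 330 + 72.4 = 402.4 Ω
I = V / R_total = 3.70 / 402.4 = 0.009195 A
P_R_A = I² × R_A = (0.009195)² × 330 = 0.02790 W

27.9 mW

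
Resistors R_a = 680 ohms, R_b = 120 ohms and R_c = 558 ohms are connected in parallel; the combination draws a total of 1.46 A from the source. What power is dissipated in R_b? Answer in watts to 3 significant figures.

132 W

The branches share the same voltage, but only the total current is given — find V from the equivalent resistance first.
1/R_eq = 1/680 + 1/120 + 1/558 ⇒ R_eq = 86.24 Ω
V = I_total × R_eq = 1.460 × 86.24 = 125.9 V
P_R_b = V² / R_b = (125.9)² / 120 = 132.1 W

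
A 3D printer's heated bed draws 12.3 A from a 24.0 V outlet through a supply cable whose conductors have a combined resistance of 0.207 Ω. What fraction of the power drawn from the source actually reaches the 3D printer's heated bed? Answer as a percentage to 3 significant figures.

The supply cable carries the full 12.3 A.
P_line = I² R_line = (12.30)² × 0.207 = 31.32 W
P_source = V I = 24.0 × 12.30 = 295.2 W; P_load = 263.9 W
η = P_load / P_source = 263.9 / 295.2 = 0.8939

89.4 %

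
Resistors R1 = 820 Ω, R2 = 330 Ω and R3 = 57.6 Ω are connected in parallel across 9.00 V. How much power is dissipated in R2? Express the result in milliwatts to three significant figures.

245 mW

Parallel branches share the same voltage; P = V²/R gives the branch power in one step.
P_R2 = V² / R2 = (9.00)² / 330 Ω = 0.2455 W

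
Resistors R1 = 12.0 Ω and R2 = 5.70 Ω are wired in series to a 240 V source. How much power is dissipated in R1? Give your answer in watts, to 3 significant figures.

2210 W

Series elements share the same current, so find I first, then use P = I²R.
R_total = 12.0 + 5.70 = 17.70 Ω
I = V / R_total = 240 / 17.70 = 13.56 A
P_R1 = I² × R1 = (13.56)² × 12.0 = 2206 W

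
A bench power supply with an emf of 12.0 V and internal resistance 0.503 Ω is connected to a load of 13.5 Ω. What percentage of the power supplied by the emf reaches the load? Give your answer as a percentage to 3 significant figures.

η = P_load/(P_load+P_int) = I²R/(I²R+I²r) = R/(R+r) — the I² cancels for series elements.
η = R / (R + r) = 13.5 / (13.5 + 0.503) = 0.9641

96.4 %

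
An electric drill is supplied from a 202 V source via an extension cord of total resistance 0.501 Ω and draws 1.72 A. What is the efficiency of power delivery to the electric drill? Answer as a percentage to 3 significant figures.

The extension cord carries the full 1.72 A.
P_line = I² R_line = (1.720)² × 0.501 = 1.482 W
P_source = V I = 202 × 1.720 = 347.4 W; P_load = 346.0 W
η = P_load / P_source = 346.0 / 347.4 = 0.9957

99.6 %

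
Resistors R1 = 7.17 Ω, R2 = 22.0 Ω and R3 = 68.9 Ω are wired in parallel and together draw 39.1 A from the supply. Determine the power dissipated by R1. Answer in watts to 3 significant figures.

We need the common branch voltage; get it from I_total × R_eq, then P = V²/R for the branch.
1/R_eq = 1/7.17 + 1/22.0 + 1/68.9 ⇒ R_eq = 5.014 Ω
V = I_total × R_eq = 39.10 × 5.014 = 196.1 V
P_R1 = V² / R1 = (196.1)² / 7.17 = 5361 W

5360 W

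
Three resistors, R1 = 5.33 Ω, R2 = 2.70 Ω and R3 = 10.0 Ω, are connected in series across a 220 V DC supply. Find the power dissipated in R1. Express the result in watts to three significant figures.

794 W

Series elements share the same current, so find I first, then use P = I²R.
R_total = 5.33 + 2.70 + 10.0 = 18.03 Ω
I = V / R_total = 220 / 18.03 = 12.20 A
P_R1 = I² × R1 = (12.20)² × 5.33 = 793.6 W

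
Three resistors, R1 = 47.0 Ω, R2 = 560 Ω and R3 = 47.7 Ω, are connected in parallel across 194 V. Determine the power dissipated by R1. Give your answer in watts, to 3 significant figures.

801 W

The supply voltage appears across each parallel branch — just use P = V²/R1.
P_R1 = V² / R1 = (194)² / 47.0 Ω = 800.8 W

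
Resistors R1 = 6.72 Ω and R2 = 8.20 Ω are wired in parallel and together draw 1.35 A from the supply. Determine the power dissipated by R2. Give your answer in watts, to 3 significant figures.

3.03 W

We need the common branch voltage; get it from I_total × R_eq, then P = V²/R for the branch.
1/R_eq = 1/6.72 + 1/8.20 ⇒ R_eq = 3.693 Ω
V = I_total × R_eq = 1.350 × 3.693 = 4.986 V
P_R2 = V² / R2 = (4.986)² / 8.20 = 3.032 W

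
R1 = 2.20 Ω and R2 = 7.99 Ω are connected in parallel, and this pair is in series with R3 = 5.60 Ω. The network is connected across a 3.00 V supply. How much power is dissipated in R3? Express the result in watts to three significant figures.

Collapse the R1‖R2 pair into one equivalent R_p; then R_p and R3 form a series string.
R_p = (2.20×7.99)/(2.20+7.99) = 1.725 Ω
R_total = R_p + 5.60 = 1.725 + 5.60 = 7.325 Ω
I = V / R_total = 3.00 / 7.325 = 0.4096 A
R3 carries the full series current, so P = I²R.
P_R3 = (0.4096)² × 5.60 = 0.9393 W

0.939 W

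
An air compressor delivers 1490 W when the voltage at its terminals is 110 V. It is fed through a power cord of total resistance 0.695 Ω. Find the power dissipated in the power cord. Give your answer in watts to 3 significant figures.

128 W

The power cord is a series resistance carrying the load current; its dissipation is I²R_line.
I = P / V = 1490 / 110 = 13.55 A through the power cord.
P_line = I² R_line = (13.55)² × 0.695 = 127.5 W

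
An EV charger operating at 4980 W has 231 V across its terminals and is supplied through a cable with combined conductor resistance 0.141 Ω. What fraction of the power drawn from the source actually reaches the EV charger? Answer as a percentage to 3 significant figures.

98.7 %

I = P / V = 4980 / 231 = 21.56 A through the cable.
P_line = I² R_line = (21.56)² × 0.141 = 65.53 W
P_source = P_load + P_line = 4980 + 65.53 = 5046 W
η = P_load / P_source = 4980 / 5046 = 0.9870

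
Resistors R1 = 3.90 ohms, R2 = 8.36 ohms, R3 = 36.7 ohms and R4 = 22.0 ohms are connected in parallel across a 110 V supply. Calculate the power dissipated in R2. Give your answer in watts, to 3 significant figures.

Parallel branches share the same voltage; P = V²/R gives the branch power in one step.
P_R2 = V² / R2 = (110)² / 8.36 Ω = 1447 W

1450 W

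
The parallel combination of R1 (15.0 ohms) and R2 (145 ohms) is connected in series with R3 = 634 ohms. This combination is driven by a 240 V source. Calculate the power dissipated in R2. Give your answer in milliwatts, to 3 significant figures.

175 mW

First find R_p for the parallel pair, then treat R_p + R3 as a series loop.
R_p = (15.0×145)/(15.0+145) = 13.59 Ω
R_total = R_p + 634 = 13.59 + 634 = 647.6 Ω
I = V / R_total = 240 / 647.6 = 0.3706 A
Voltage across the parallel pair: V_p = I × R_p = 0.3706 × 13.59 = 5.038 V
R2 has V_p across it, so P = V_p²/R2.
P_R2 = (5.038)² / 145 = 0.1750 W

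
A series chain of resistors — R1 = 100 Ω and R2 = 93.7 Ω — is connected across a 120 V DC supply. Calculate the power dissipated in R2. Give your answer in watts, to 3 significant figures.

36.0 W

Series elements share the same current, so find I first, then use P = I²R.
R_total = 100 + 93.7 = 193.7 Ω
I = V / R_total = 120 / 193.7 = 0.6195 A
P_R2 = I² × R2 = (0.6195)² × 93.7 = 35.96 W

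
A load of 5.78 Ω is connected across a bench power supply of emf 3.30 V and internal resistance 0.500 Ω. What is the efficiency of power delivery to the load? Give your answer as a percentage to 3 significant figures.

Efficiency is P_load / P_total. With a series r and R sharing the same I, P = I²R for each, so η = R/(R+r).
η = R / (R + r) = 5.78 / (5.78 + 0.500) = 0.9204

92.0 %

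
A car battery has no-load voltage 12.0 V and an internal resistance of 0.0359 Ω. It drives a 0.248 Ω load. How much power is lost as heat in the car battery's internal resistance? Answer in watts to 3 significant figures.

r is in series with the load, so it carries the full circuit current — the loss in it is I²r.
I = ε / (r + R) = 12.0 / (0.0359 + 0.248) = 42.27 A
P_int = I² r = (42.27)² × 0.0359 = 64.14 W

64.1 W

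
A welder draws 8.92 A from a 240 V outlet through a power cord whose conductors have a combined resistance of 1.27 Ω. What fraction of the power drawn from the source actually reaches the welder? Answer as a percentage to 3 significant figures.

The power cord carries the full 8.92 A.
P_line = I² R_line = (8.920)² × 1.27 = 101.0 W
P_source = V I = 240 × 8.920 = 2141 W; P_load = 2040 W
η = P_load / P_source = 2040 / 2141 = 0.9528

95.3 %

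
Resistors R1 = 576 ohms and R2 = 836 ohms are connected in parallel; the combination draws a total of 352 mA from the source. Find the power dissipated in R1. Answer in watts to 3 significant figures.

The branches share the same voltage, but only the total current is given — find V from the equivalent resistance first.
1/R_eq = 1/576 + 1/836 ⇒ R_eq = 341.0 Ω
V = I_total × R_eq = 0.3520 × 341.0 = 120.0 V
P_R1 = V² / R1 = (120.0)² / 576 = 25.02 W

25.0 W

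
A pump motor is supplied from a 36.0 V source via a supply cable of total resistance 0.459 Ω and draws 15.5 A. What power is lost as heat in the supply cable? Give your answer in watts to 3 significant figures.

Only the current and the line resistance are needed for the I²R loss.
The supply cable carries the full 15.5 A.
P_line = I² R_line = (15.50)² × 0.459 = 110.3 W

110 W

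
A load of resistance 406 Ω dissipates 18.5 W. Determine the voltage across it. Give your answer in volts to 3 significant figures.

86.7 V

Inverting the appropriate power form: V = √(P R).
V = √(18.5 × 406) = 86.67 V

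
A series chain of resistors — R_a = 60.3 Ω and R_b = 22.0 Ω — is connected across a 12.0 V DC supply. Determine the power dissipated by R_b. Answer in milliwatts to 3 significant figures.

468 mW

The current is common to all series resistors; compute it, then apply P = I²R for the target.
R_total = 60.3 + 22.0 = 82.30 Ω
I = V / R_total = 12.0 / 82.30 = 0.1458 A
P_R_b = I² × R_b = (0.1458)² × 22.0 = 0.4677 W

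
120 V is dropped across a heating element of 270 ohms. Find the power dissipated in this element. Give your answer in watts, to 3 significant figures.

V and R are stated; P = V²/R avoids computing the current.
P = (120 V)² / 270 Ω = 53.33 W

53.3 W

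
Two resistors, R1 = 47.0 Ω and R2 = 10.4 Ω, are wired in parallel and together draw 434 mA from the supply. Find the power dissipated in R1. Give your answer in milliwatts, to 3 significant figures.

The branches share the same voltage, but only the total current is given — find V from the equivalent resistance first.
1/R_eq = 1/47.0 + 1/10.4 ⇒ R_eq = 8.516 Ω
V = I_total × R_eq = 0.4340 × 8.516 = 3.696 V
P_R1 = V² / R1 = (3.696)² / 47.0 = 0.2906 W

291 mW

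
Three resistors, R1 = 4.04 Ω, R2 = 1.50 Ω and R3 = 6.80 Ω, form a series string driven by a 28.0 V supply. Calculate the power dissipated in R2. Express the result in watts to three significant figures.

The current is common to all series resistors; compute it, then apply P = I²R for the target.
R_total = 4.04 + 1.50 + 6.80 = 12.34 Ω
I = V / R_total = 28.0 / 12.34 = 2.269 A
P_R2 = I² × R2 = (2.269)² × 1.50 = 7.723 W

7.72 W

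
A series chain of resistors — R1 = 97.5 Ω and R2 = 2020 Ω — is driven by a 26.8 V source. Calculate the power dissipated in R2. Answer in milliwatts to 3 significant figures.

Series elements share the same current, so find I first, then use P = I²R.
R_total = 97.5 + 2020 = 2118 Ω
I = V / R_total = 26.8 / 2118 = 0.01266 A
P_R2 = I² × R2 = (0.01266)² × 2020 = 0.3236 W

324 mW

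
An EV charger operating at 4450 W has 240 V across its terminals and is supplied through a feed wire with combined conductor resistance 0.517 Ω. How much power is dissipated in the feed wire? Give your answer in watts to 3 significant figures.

178 W

Only the current and the line resistance are needed for the I²R loss.
I = P / V = 4450 / 240 = 18.54 A through the feed wire.
P_line = I² R_line = (18.54)² × 0.517 = 177.7 W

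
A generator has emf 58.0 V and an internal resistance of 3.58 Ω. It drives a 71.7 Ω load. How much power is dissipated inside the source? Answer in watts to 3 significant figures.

2.13 W

The source's internal resistance is just another series element carrying I; its dissipation is I²r.
I = ε / (r + R) = 58.0 / (3.58 + 71.7) = 0.7705 A
P_int = I² r = (0.7705)² × 3.58 = 2.125 W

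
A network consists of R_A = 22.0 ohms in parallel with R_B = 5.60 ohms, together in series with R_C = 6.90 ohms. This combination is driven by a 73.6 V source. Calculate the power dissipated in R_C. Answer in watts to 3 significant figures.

289 W

Combine R_A and R_B into their parallel equivalent first, reducing the network to two series resistors.
R_p = (22.0×5.60)/(22.0+5.60) = 4.464 Ω
R_total = R_p + 6.90 = 4.464 + 6.90 = 11.36 Ω
I = V / R_total = 73.6 / 11.36 = 6.477 A
R_C carries the full series current, so P = I²R.
P_R_C = (6.477)² × 6.90 = 289.4 W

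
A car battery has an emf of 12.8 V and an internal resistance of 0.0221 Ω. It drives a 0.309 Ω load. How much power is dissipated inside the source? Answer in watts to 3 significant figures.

33.0 W

The source's internal resistance is just another series element carrying I; its dissipation is I²r.
I = ε / (r + R) = 12.8 / (0.0221 + 0.309) = 38.66 A
P_int = I² r = (38.66)² × 0.0221 = 33.03 W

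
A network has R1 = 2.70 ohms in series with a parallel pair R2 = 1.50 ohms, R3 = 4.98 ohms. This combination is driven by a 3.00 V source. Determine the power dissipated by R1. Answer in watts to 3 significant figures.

Replace R2 and R3 with their parallel equivalent so the circuit becomes R1 in series with R_p.
R_p = (1.50×4.98)/(1.50+4.98) = 1.153 Ω
R_total = 2.70 + 1.153 = 3.853 Ω
I = V / R_total = 3.00 / 3.853 = 0.7787 A
The full supply current passes through R1: P = I²R.
P_R1 = (0.7787)² × 2.70 = 1.637 W

1.64 W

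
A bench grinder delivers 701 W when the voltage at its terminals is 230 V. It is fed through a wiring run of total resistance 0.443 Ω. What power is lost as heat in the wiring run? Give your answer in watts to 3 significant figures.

Line loss is just I²R for the cable — we know both I and R_line directly.
I = P / V = 701 / 230 = 3.048 A through the wiring run.
P_line = I² R_line = (3.048)² × 0.443 = 4.115 W

4.12 W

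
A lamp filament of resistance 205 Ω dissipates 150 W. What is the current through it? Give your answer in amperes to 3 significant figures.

0.855 A

Inverting the appropriate power form: I = √(P / R).
I = √(150 / 205) = 0.8554 A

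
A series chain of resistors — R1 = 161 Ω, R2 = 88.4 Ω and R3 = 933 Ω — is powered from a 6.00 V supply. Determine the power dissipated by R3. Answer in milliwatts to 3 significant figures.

24.0 mW

The current is common to all series resistors; compute it, then apply P = I²R for the target.
R_total = 161 + 88.4 + 933 = 1182 Ω
I = V / R_total = 6.00 / 1182 = 0.005074 A
P_R3 = I² × R3 = (0.005074)² × 933 = 0.02402 W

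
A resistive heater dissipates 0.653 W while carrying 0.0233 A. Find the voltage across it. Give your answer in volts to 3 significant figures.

Inverting the appropriate power form: V = P / I.
V = 0.653 / 0.02330 = 28.03 V

28.0 V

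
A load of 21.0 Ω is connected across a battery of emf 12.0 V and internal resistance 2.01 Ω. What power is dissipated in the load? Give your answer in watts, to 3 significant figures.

5.71 W

Find the circuit current first, then P = I²R for the load (series elements share I).
I = ε / (r + R) = 12.0 / (2.01 + 21.0) = 0.5215 A
P_load = I² R = (0.5215)² × 21.0 = 5.711 W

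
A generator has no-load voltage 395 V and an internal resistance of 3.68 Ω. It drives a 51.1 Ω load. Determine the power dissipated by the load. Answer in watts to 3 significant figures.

2660 W

The internal resistance and the load are in series, so the same I flows through both; get I from ε/(r+R), then I²R for the load.
I = ε / (r + R) = 395 / (3.68 + 51.1) = 7.211 A
P_load = I² R = (7.211)² × 51.1 = 2657 W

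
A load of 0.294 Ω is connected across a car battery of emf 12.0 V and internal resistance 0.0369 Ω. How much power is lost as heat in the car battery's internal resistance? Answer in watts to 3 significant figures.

48.5 W

r is in series with the load, so it carries the full circuit current — the loss in it is I²r.
I = ε / (r + R) = 12.0 / (0.0369 + 0.294) = 36.26 A
P_int = I² r = (36.26)² × 0.0369 = 48.53 W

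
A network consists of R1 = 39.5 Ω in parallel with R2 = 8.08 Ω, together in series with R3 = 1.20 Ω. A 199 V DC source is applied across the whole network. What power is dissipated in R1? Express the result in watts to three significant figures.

First find R_p for the parallel pair, then treat R_p + R3 as a series loop.
R_p = (39.5×8.08)/(39.5+8.08) = 6.708 Ω
R_total = R_p + 1.20 = 6.708 + 1.20 = 7.908 Ω
I = V / R_total = 199 / 7.908 = 25.16 A
Voltage across the parallel pair: V_p = I × R_p = 25.16 × 6.708 = 168.8 V
R1 has V_p across it, so P = V_p²/R1.
P_R1 = (168.8)² / 39.5 = 721.4 W

721 W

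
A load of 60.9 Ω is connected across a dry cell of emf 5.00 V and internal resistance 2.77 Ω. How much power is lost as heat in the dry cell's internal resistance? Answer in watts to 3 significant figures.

0.0171 W

r is in series with the load, so it carries the full circuit current — the loss in it is I²r.
I = ε / (r + R) = 5.00 / (2.77 + 60.9) = 0.07853 A
P_int = I² r = (0.07853)² × 2.77 = 0.01708 W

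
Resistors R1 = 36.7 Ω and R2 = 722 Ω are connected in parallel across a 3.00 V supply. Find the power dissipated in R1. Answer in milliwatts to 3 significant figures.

The supply voltage appears across each parallel branch — just use P = V²/R1.
P_R1 = V² / R1 = (3.00)² / 36.7 Ω = 0.2452 W

245 mW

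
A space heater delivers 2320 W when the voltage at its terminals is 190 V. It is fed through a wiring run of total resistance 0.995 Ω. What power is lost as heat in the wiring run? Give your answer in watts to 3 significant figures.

Line loss is just I²R for the cable — we know both I and R_line directly.
I = P / V = 2320 / 190 = 12.21 A through the wiring run.
P_line = I² R_line = (12.21)² × 0.995 = 148.4 W

148 W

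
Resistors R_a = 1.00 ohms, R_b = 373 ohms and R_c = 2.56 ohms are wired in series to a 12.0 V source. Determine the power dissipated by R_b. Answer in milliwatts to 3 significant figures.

Series elements share the same current, so find I first, then use P = I²R.
R_total = 1.00 + 373 + 2.56 = 376.6 Ω
I = V / R_total = 12.0 / 376.6 = 0.03187 A
P_R_b = I² × R_b = (0.03187)² × 373 = 0.3788 W

379 mW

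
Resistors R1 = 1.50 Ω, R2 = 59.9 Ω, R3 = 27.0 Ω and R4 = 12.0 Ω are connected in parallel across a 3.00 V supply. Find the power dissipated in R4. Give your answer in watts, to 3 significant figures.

0.750 W

The supply voltage appears across each parallel branch — just use P = V²/R4.
P_R4 = V² / R4 = (3.00)² / 12.0 Ω = 0.7500 W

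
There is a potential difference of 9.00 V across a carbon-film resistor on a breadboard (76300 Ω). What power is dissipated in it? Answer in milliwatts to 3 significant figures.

With V across and R both known, P = V²/R gives the dissipation directly.
P = (9.00 V)² / 76300 Ω = 0.001062 W

1.06 mW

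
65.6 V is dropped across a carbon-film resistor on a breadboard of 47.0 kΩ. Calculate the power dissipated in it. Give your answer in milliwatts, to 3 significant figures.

91.6 mW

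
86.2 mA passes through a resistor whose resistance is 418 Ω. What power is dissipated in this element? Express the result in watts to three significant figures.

3.11 W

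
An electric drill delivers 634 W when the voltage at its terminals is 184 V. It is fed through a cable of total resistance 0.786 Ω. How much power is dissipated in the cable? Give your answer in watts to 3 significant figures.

The cable is a series resistance carrying the load current; its dissipation is I²R_line.
I = P / V = 634 / 184 = 3.446 A through the cable.
P_line = I² R_line = (3.446)² × 0.786 = 9.332 W

9.33 W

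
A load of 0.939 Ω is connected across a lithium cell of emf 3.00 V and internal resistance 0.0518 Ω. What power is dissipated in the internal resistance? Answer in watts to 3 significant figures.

0.475 W

r is in series with the load, so it carries the full circuit current — the loss in it is I²r.
I = ε / (r + R) = 3.00 / (0.0518 + 0.939) = 3.028 A
P_int = I² r = (3.028)² × 0.0518 = 0.4749 W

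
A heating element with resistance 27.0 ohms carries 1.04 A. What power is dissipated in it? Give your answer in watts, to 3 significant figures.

29.2 W

The current through and the resistance of the element are both given; use P = I²R.
P = (1.040 A)² × 27.0 Ω = 29.20 W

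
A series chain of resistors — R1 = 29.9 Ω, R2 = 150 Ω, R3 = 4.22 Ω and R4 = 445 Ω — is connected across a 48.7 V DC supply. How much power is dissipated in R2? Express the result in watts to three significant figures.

0.899 W

Every series element carries the same I. Get I from the total resistance, then P = I² × R2.
R_total = 29.9 + 150 + 4.22 + 445 = 629.1 Ω
I = V / R_total = 48.7 / 629.1 = 0.07741 A
P_R2 = I² × R2 = (0.07741)² × 150 = 0.8988 W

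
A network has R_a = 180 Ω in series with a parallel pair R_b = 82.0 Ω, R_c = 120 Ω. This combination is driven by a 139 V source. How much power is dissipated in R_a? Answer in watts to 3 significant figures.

66.5 W

First combine the parallel branches into one equivalent R_p, then R_a + R_p is a series pair.
R_p = (82.0×120)/(82.0+120) = 48.71 Ω
R_total = 180 + 48.71 = 228.7 Ω
I = V / R_total = 139 / 228.7 = 0.6077 A
All the current flows through R_a; use P = I²R.
P_R_a = (0.6077)² × 180 = 66.48 W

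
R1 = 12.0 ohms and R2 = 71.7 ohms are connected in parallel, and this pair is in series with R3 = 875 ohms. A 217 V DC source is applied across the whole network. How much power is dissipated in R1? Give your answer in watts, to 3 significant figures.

Combine R1 and R2 into their parallel equivalent first, reducing the network to two series resistors.
R_p = (12.0×71.7)/(12.0+71.7) = 10.28 Ω
R_total = R_p + 875 = 10.28 + 875 = 885.3 Ω
I = V / R_total = 217 / 885.3 = 0.2451 A
Voltage across the parallel pair: V_p = I × R_p = 0.2451 × 10.28 = 2.520 V
R1 has V_p across it, so P = V_p²/R1.
P_R1 = (2.520)² / 12.0 = 0.5291 W

0.529 W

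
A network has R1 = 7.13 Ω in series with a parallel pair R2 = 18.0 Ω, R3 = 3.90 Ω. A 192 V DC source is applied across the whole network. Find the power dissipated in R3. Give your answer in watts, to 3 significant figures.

909 W

First combine the parallel branches into one equivalent R_p, then R1 + R_p is a series pair.
R_p = (18.0×3.90)/(18.0+3.90) = 3.205 Ω
R_total = 7.13 + 3.205 = 10.34 Ω
I = V / R_total = 192 / 10.34 = 18.58 A
Voltage across the parallel pair: V_p = I × R_p = 18.58 × 3.205 = 59.55 V
R3 is across V_p, so use P = V²/R for that branch.
P_R3 = (59.55)² / 3.90 = 909.2 W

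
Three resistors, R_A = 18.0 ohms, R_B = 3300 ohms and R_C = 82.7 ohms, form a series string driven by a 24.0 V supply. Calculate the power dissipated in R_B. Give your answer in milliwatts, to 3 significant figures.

164 mW

Series elements share the same current, so find I first, then use P = I²R.
R_total = 18.0 + 3300 + 82.7 = 3401 Ω
I = V / R_total = 24.0 / 3401 = 0.007057 A
P_R_B = I² × R_B = (0.007057)² × 3300 = 0.1644 W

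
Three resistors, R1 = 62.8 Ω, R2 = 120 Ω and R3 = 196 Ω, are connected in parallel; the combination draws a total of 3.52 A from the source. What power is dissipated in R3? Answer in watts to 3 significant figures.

73.3 W

Parallel branches share V, not I — compute V via R_eq, then use V²/R for the target branch.
1/R_eq = 1/62.8 + 1/120 + 1/196 ⇒ R_eq = 34.06 Ω
V = I_total × R_eq = 3.520 × 34.06 = 119.9 V
P_R3 = V² / R3 = (119.9)² / 196 = 73.34 W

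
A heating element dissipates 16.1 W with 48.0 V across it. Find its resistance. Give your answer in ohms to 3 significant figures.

Inverting the appropriate power form: R = V² / P.
R = (48.0)² / 16.1 = 143.1 Ω

143 Ω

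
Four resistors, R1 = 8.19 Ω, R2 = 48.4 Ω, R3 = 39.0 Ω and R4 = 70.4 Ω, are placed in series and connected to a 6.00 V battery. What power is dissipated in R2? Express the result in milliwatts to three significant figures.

63.2 mW

Series elements share the same current, so find I first, then use P = I²R.
R_total = 8.19 + 48.4 + 39.0 + 70.4 = 166.0 Ω
I = V / R_total = 6.00 / 166.0 = 0.03615 A
P_R2 = I² × R2 = (0.03615)² × 48.4 = 0.06324 W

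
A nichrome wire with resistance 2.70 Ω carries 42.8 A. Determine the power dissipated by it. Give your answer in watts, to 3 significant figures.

The current through and the resistance of the element are both given; use P = I²R.
P = (42.80 A)² × 2.70 Ω = 4946 W

4950 W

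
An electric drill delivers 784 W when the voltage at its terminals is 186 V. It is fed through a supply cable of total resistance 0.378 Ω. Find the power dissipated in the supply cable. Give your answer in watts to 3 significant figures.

6.72 W

Line loss is just I²R for the cable — we know both I and R_line directly.
I = P / V = 784 / 186 = 4.215 A through the supply cable.
P_line = I² R_line = (4.215)² × 0.378 = 6.716 W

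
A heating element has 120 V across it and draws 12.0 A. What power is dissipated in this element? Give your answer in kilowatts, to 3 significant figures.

1.44 kW

With V and I both given, power follows immediately from P = V I.
P = 120 V × 12.00 A = 1440 W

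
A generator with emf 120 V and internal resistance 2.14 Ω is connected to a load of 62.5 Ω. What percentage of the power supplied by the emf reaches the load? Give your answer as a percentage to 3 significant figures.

96.7 %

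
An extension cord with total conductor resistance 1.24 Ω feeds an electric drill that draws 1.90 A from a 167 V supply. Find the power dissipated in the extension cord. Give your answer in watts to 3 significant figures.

Line loss is just I²R for the cable — we know both I and R_line directly.
The extension cord carries the full 1.90 A.
P_line = I² R_line = (1.900)² × 1.24 = 4.476 W

4.48 W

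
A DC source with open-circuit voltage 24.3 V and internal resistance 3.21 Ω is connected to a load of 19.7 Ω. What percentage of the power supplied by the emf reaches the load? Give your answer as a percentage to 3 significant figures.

The source delivers εI, of which I²R reaches the load and I²r is lost; since I is common, η = R/(R+r).
η = R / (R + r) = 19.7 / (19.7 + 3.21) = 0.8599

86.0 %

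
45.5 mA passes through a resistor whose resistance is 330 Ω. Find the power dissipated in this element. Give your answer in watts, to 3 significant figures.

Knowing I and R, the power is just I²R — no need to find V first.
P = (0.04550 A)² × 330 Ω = 0.6832 W

0.683 W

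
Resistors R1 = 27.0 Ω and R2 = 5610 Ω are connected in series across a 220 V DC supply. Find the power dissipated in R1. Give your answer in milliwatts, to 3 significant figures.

41.1 mW

Series elements share the same current, so find I first, then use P = I²R.
R_total = 27.0 + 5610 = 5637 Ω
I = V / R_total = 220 / 5637 = 0.03903 A
P_R1 = I² × R1 = (0.03903)² × 27.0 = 0.04113 W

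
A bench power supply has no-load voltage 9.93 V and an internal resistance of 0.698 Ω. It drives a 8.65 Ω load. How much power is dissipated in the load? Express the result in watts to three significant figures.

9.76 W

With r and R in series, I = ε/(r+R); the load dissipates I²R.
I = ε / (r + R) = 9.93 / (0.698 + 8.65) = 1.062 A
P_load = I² R = (1.062)² × 8.65 = 9.761 W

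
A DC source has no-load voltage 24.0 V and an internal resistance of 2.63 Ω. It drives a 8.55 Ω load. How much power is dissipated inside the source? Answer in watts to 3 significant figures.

The source's internal resistance is just another series element carrying I; its dissipation is I²r.
I = ε / (r + R) = 24.0 / (2.63 + 8.55) = 2.147 A
P_int = I² r = (2.147)² × 2.63 = 12.12 W

12.1 W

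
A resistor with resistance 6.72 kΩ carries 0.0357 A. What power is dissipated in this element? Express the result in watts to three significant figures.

With I and R stated, P = I²R applies in one step.
P = (0.03570 A)² × 6720 Ω = 8.565 W

8.56 W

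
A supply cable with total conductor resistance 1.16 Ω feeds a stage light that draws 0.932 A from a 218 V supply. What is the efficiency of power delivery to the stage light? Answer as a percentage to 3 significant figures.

The supply cable carries the full 0.932 A.
P_line = I² R_line = (0.9320)² × 1.16 = 1.008 W
P_source = V I = 218 × 0.9320 = 203.2 W; P_load = 202.2 W
η = P_load / P_source = 202.2 / 203.2 = 0.9950

99.5 %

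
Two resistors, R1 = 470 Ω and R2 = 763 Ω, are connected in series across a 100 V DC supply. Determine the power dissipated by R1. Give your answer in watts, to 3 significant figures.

Every series element carries the same I. Get I from the total resistance, then P = I² × R1.
R_total = 470 + 763 = 1233 Ω
I = V / R_total = 100 / 1233 = 0.08110 A
P_R1 = I² × R1 = (0.08110)² × 470 = 3.092 W

3.09 W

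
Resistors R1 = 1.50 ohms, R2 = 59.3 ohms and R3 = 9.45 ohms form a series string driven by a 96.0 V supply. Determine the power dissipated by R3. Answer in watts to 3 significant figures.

In a series string the same current flows through every resistor — find that current, then P = I²R for the one we want.
R_total = 1.50 + 59.3 + 9.45 = 70.25 Ω
I = V / R_total = 96.0 / 70.25 = 1.367 A
P_R3 = I² × R3 = (1.367)² × 9.45 = 17.65 W

17.6 W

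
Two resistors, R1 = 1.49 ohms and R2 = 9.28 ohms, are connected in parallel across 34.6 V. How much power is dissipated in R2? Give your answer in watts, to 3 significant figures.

Each parallel branch sees the full supply voltage, so P = V²/R applies directly to the target branch.
P_R2 = V² / R2 = (34.6)² / 9.28 Ω = 129.0 W

129 W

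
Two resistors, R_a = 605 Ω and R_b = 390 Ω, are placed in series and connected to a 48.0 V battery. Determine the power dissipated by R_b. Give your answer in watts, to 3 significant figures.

0.908 W

Series elements share the same current, so find I first, then use P = I²R.
R_total = 605 + 390 = 995.0 Ω
I = V / R_total = 48.0 / 995.0 = 0.04824 A
P_R_b = I² × R_b = (0.04824)² × 390 = 0.9076 W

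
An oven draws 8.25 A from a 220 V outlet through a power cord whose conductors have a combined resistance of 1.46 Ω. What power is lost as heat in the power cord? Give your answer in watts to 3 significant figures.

99.4 W

The power cord is a series resistance carrying the load current; its dissipation is I²R_line.
The power cord carries the full 8.25 A.
P_line = I² R_line = (8.250)² × 1.46 = 99.37 W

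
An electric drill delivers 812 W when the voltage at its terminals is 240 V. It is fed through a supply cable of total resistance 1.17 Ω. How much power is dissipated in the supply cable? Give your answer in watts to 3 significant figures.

The supply cable is a series resistance carrying the load current; its dissipation is I²R_line.
I = P / V = 812 / 240 = 3.383 A through the supply cable.
P_line = I² R_line = (3.383)² × 1.17 = 13.39 W

13.4 W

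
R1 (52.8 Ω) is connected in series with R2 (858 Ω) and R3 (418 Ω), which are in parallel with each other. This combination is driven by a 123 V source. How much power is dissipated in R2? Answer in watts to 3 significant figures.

Replace R2 and R3 with their parallel equivalent so the circuit becomes R1 in series with R_p.
R_p = (858×418)/(858+418) = 281.1 Ω
R_total = 52.8 + 281.1 = 333.9 Ω
I = V / R_total = 123 / 333.9 = 0.3684 A
Voltage across the parallel pair: V_p = I × R_p = 0.3684 × 281.1 = 103.5 V
R2 sees V_p directly, so P = V_p² / R2.
P_R2 = (103.5)² / 858 = 12.50 W

12.5 W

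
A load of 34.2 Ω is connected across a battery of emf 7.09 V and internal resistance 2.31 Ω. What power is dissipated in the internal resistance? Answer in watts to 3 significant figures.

Internal loss is I²r, with I set by the total series resistance r+R.
I = ε / (r + R) = 7.09 / (2.31 + 34.2) = 0.1942 A
P_int = I² r = (0.1942)² × 2.31 = 0.08711 W

0.0871 W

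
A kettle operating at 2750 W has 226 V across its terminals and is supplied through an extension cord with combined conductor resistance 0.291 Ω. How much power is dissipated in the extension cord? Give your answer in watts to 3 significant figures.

43.1 W

The extension cord is a series resistance carrying the load current; its dissipation is I²R_line.
I = P / V = 2750 / 226 = 12.17 A through the extension cord.
P_line = I² R_line = (12.17)² × 0.291 = 43.09 W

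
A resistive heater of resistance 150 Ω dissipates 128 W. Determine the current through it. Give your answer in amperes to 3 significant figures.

0.924 A

Inverting the appropriate power form: I = √(P / R).
I = √(128 / 150) = 0.9238 A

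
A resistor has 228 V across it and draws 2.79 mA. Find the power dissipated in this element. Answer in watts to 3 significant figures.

V and I are known directly — P = V I, no intermediate step needed.
P = 228 V × 0.002790 A = 0.6361 W

0.636 W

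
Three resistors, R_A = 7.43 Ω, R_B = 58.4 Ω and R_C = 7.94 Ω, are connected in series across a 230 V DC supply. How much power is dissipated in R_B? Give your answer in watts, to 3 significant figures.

Every series element carries the same I. Get I from the total resistance, then P = I² × R_B.
R_total = 7.43 + 58.4 + 7.94 = 73.77 Ω
I = V / R_total = 230 / 73.77 = 3.118 A
P_R_B = I² × R_B = (3.118)² × 58.4 = 567.7 W

568 W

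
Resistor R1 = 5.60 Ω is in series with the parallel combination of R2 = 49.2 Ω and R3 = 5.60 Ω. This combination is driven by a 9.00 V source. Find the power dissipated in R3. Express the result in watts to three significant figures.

3.24 W

First combine the parallel branches into one equivalent R_p, then R1 + R_p is a series pair.
R_p = (49.2×5.60)/(49.2+5.60) = 5.028 Ω
R_total = 5.60 + 5.028 = 10.63 Ω
I = V / R_total = 9.00 / 10.63 = 0.8468 A
Voltage across the parallel pair: V_p = I × R_p = 0.8468 × 5.028 = 4.258 V
R3 sees V_p directly, so P = V_p² / R3.
P_R3 = (4.258)² / 5.60 = 3.237 W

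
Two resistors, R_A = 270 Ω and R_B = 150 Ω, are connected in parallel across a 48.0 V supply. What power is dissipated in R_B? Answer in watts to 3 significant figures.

Each parallel branch sees the full supply voltage, so P = V²/R applies directly to the target branch.
P_R_B = V² / R_B = (48.0)² / 150 Ω = 15.36 W

15.4 W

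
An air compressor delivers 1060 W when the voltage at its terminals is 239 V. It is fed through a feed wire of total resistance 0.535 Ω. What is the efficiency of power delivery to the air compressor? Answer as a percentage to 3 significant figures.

99.0 %

I = P / V = 1060 / 239 = 4.435 A through the feed wire.
P_line = I² R_line = (4.435)² × 0.535 = 10.52 W
P_source = P_load + P_line = 1060 + 10.52 = 1071 W
η = P_load / P_source = 1060 / 1071 = 0.9902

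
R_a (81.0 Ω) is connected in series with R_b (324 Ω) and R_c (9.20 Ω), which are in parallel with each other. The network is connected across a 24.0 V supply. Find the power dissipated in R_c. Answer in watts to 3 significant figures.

0.619 W

Reduce the parallel pair to R_p first; the network is then a simple series string.
R_p = (324×9.20)/(324+9.20) = 8.946 Ω
R_total = 81.0 + 8.946 = 89.95 Ω
I = V / R_total = 24.0 / 89.95 = 0.2668 A
Voltage across the parallel pair: V_p = I × R_p = 0.2668 × 8.946 = 2.387 V
R_c sees V_p directly, so P = V_p² / R_c.
P_R_c = (2.387)² / 9.20 = 0.6193 W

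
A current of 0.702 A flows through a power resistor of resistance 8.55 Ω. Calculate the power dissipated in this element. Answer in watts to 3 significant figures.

With I and R stated, P = I²R applies in one step.
P = (0.7020 A)² × 8.55 Ω = 4.213 W

4.21 W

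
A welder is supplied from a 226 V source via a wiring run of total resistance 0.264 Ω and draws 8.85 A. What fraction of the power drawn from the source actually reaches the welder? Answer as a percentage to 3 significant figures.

99.0 %

The wiring run carries the full 8.85 A.
P_line = I² R_line = (8.850)² × 0.264 = 20.68 W
P_source = V I = 226 × 8.850 = 2000 W; P_load = 1979 W
η = P_load / P_source = 1979 / 2000 = 0.9897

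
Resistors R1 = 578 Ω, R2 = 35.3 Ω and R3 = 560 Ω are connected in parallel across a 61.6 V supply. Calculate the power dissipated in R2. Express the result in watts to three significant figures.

Every branch has 61.6 V across it, so for R2 the power is simply V²/R.
P_R2 = V² / R2 = (61.6)² / 35.3 Ω = 107.5 W

107 W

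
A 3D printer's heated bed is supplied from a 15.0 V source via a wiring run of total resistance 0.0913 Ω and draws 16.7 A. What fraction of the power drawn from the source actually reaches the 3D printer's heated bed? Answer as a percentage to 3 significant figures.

89.8 %

The wiring run carries the full 16.7 A.
P_line = I² R_line = (16.70)² × 0.0913 = 25.46 W
P_source = V I = 15.0 × 16.70 = 250.5 W; P_load = 225.0 W
η = P_load / P_source = 225.0 / 250.5 = 0.8984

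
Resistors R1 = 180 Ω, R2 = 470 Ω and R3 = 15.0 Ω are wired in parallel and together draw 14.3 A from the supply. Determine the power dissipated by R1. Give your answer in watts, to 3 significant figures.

206 W

We need the common branch voltage; get it from I_total × R_eq, then P = V²/R for the branch.
1/R_eq = 1/180 + 1/470 + 1/15.0 ⇒ R_eq = 13.45 Ω
V = I_total × R_eq = 14.30 × 13.45 = 192.3 V
P_R1 = V² / R1 = (192.3)² / 180 = 205.5 W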